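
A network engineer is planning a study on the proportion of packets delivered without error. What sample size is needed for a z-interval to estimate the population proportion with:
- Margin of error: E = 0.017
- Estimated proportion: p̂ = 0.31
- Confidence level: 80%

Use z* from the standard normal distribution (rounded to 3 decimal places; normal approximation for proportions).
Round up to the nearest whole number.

Using z* for proportion z-interval (normal approximation).

For 80% confidence, z* = 1.282 (from standard normal table)

Sample size formula for proportion z-interval: n = z*²p̂(1-p̂)/E²

n = 1.282² × 0.31 × 0.69 / 0.017²
  = 1.643524 × 0.2139 / 0.000289
  = 1216.4352

Round up to the nearest whole number: n = 1217

1217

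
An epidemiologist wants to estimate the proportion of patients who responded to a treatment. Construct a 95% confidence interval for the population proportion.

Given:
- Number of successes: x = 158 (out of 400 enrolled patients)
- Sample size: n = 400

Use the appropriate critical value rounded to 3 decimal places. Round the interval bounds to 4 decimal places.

Sample proportion: p̂ = 158/400 = 0.395000

Check conditions for normal approximation:
  np̂ = 158 ≥ 10 ✓
  n(1-p̂) = 242 ≥ 10 ✓

The sample is large enough, so use a z-interval (normal approximation) for the proportion.

For 95% confidence, z* = 1.96 (from standard normal table)

Standard error: SE = √(p̂(1-p̂)/n) = √(0.395000×0.605000/400) = 0.02444253

Margin of error: E = z* × SE = 1.96 × 0.02444253 = 0.047907

Z-interval: p̂ ± E = 0.395000 ± 0.047907 = (0.347093, 0.442907)

Rounded to 4 decimal places:

(0.3471, 0.4429)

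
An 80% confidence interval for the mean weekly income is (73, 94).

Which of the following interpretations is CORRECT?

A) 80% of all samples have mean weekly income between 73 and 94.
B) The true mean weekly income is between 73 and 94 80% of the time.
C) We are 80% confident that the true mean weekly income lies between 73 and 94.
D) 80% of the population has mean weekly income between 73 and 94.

A confidence interval represents our confidence in the procedure, not a probability statement about the parameter.

Key concept: If we repeated this sampling process many times and computed an 80% CI each time, about 80% of those intervals would contain the true population parameter.

For this specific interval (73, 94):
- Midpoint (point estimate): 83.5
- Margin of error: 10.5

The correct interpretation is the one stating confidence that the true parameter lies in the interval — option C.

C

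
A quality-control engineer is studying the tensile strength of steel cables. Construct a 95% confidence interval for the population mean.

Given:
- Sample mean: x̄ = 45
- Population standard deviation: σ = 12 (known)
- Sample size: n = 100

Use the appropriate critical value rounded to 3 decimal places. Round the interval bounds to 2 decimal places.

The population standard deviation σ is known, so use a z-interval (standard normal critical value).

For 95% confidence, z* = 1.96 (from standard normal table)

Standard error: SE = σ/√n = 12/√100 = 1.200000

Margin of error: E = z* × SE = 1.96 × 1.200000 = 2.3520

Z-interval: x̄ ± E = 45 ± 2.3520 = (42.6480, 47.3520)

Rounded to 2 decimal places:

(42.65, 47.35)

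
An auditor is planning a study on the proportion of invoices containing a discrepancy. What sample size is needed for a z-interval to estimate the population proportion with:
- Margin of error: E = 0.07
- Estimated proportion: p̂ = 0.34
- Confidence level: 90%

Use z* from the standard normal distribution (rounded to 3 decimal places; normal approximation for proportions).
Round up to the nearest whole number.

Using z* for proportion z-interval (normal approximation).

For 90% confidence, z* = 1.645 (from standard normal table)

Sample size formula for proportion z-interval: n = z*²p̂(1-p̂)/E²

n = 1.645² × 0.34 × 0.66 / 0.07²
  = 2.706025 × 0.2244 / 0.0049
  = 123.9249

Round up to the nearest whole number: n = 124

124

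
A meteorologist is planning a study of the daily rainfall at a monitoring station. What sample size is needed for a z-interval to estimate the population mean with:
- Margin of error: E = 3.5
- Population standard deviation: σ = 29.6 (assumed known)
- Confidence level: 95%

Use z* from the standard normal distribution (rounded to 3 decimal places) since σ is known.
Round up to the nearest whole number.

Using z* since population σ is known (z-interval formula).

For 95% confidence, z* = 1.96 (from standard normal table)

Sample size formula for z-interval: n = (z*σ/E)²

n = (1.96 × 29.6 / 3.5)²
  = (16.576000)²
  = 274.7638

Round up to the nearest whole number: n = 275

275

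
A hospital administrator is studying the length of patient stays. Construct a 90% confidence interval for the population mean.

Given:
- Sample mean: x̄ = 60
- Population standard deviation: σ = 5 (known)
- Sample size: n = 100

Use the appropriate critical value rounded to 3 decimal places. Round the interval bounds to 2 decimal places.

The population standard deviation σ is known, so use a z-interval (standard normal critical value).

For 90% confidence, z* = 1.645 (from standard normal table)

Standard error: SE = σ/√n = 5/√100 = 0.500000

Margin of error: E = z* × SE = 1.645 × 0.500000 = 0.8225

Z-interval: x̄ ± E = 60 ± 0.8225 = (59.1775, 60.8225)

Rounded to 2 decimal places:

(59.18, 60.82)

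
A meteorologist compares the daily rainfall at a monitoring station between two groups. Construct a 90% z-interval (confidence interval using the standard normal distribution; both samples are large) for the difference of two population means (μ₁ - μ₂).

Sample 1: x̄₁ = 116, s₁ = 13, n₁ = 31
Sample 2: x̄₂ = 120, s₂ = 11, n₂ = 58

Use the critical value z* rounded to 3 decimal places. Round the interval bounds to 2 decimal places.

Both samples are large (n₁ = 31 ≥ 30, n₂ = 58 ≥ 30), so a z-interval for the difference of means applies.

Point estimate: x̄₁ - x̄₂ = 116 - 120 = -4

Standard error: SE = √(s₁²/n₁ + s₂²/n₂)
= √(13²/31 + 11²/58)
= √(5.451613 + 2.086207)
= 2.745509

For 90% confidence, z* = 1.645 (from standard normal table)
Margin of error: E = z* × SE = 1.645 × 2.745509 = 4.5164

Z-interval: (x̄₁ - x̄₂) ± E = -4 ± 4.5164 = (-8.5164, 0.5164)

Rounded to 2 decimal places:

(-8.52, 0.52)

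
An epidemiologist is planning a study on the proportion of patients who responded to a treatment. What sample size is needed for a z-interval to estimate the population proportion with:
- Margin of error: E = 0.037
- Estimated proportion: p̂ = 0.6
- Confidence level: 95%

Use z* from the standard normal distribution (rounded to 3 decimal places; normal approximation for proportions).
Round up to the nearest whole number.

Using z* for proportion z-interval (normal approximation).

For 95% confidence, z* = 1.96 (from standard normal table)

Sample size formula for proportion z-interval: n = z*²p̂(1-p̂)/E²

n = 1.96² × 0.6 × 0.4 / 0.037²
  = 3.8416 × 0.24 / 0.001369
  = 673.4726

Round up to the nearest whole number: n = 674

674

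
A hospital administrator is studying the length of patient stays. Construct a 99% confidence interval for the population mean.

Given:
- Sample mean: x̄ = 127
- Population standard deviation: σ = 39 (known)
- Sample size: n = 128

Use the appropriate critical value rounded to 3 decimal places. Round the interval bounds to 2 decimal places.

The population standard deviation σ is known, so use a z-interval (standard normal critical value).

For 99% confidence, z* = 2.576 (from standard normal table)

Standard error: SE = σ/√n = 39/√128 = 3.447146

Margin of error: E = z* × SE = 2.576 × 3.447146 = 8.8798

Z-interval: x̄ ± E = 127 ± 8.8798 = (118.1202, 135.8798)

Rounded to 2 decimal places:

(118.12, 135.88)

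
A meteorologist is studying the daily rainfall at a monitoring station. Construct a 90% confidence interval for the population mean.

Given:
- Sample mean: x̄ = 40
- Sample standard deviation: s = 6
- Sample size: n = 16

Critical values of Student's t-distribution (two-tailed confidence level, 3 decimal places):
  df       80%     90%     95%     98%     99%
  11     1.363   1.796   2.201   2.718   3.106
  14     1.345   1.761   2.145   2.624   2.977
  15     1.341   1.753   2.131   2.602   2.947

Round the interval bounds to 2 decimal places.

The population standard deviation σ is unknown (only the sample standard deviation s is given), so use a t-interval with df = n - 1 = 16 - 1 = 15.

For 90% confidence with df = 15, t* = 1.753 (from t-table)

Standard error: SE = s/√n = 6/√16 = 1.500000

Margin of error: E = t* × SE = 1.753 × 1.500000 = 2.6295

T-interval: x̄ ± E = 40 ± 2.6295 = (37.3705, 42.6295)

Rounded to 2 decimal places:

(37.37, 42.63)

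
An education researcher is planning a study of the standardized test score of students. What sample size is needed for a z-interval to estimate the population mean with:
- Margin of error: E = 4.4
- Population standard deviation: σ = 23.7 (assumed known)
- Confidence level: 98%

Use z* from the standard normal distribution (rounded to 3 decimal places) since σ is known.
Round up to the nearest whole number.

Using z* since population σ is known (z-interval formula).

For 98% confidence, z* = 2.326 (from standard normal table)

Sample size formula for z-interval: n = (z*σ/E)²

n = (2.326 × 23.7 / 4.4)²
  = (12.528682)²
  = 156.9679

Round up to the nearest whole number: n = 157

157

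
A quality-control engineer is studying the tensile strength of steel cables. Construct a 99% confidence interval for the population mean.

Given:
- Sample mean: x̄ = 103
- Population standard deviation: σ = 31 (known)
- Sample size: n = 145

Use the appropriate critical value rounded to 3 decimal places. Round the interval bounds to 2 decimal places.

The population standard deviation σ is known, so use a z-interval (standard normal critical value).

For 99% confidence, z* = 2.576 (from standard normal table)

Standard error: SE = σ/√n = 31/√145 = 2.574410

Margin of error: E = z* × SE = 2.576 × 2.574410 = 6.6317

Z-interval: x̄ ± E = 103 ± 6.6317 = (96.3683, 109.6317)

Rounded to 2 decimal places:

(96.37, 109.63)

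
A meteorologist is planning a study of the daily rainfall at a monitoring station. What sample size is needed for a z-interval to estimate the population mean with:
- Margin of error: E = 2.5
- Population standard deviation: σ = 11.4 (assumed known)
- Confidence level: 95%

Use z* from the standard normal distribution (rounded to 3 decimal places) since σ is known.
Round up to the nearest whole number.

Using z* since population σ is known (z-interval formula).

For 95% confidence, z* = 1.96 (from standard normal table)

Sample size formula for z-interval: n = (z*σ/E)²

n = (1.96 × 11.4 / 2.5)²
  = (8.937600)²
  = 79.8807

Round up to the nearest whole number: n = 80

80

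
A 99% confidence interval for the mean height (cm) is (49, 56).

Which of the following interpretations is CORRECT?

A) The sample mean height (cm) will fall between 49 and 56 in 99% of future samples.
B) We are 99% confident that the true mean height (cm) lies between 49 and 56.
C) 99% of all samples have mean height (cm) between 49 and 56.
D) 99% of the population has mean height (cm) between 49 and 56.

A confidence interval represents our confidence in the procedure, not a probability statement about the parameter.

Key concept: If we repeated this sampling process many times and computed a 99% CI each time, about 99% of those intervals would contain the true population parameter.

For this specific interval (49, 56):
- Midpoint (point estimate): 52.5
- Margin of error: 3.5

The correct interpretation is the one stating confidence that the true parameter lies in the interval — option B.

B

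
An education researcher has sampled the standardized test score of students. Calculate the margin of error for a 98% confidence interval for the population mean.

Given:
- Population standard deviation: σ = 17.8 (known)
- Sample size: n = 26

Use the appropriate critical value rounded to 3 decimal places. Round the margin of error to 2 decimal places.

The population standard deviation σ is known, so use the z-interval margin of error formula.

For 98% confidence, z* = 2.326 (from standard normal table)

Margin of error formula for z-interval: E = z* × σ/√n

E = 2.326 × 17.8/√26
  = 2.326 × 3.490867
  = 8.1198

Rounded to 2 decimal places:

8.12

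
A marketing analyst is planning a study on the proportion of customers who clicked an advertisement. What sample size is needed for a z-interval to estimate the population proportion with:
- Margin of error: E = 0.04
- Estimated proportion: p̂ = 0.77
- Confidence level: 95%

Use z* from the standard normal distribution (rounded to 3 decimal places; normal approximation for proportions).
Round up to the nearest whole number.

Using z* for proportion z-interval (normal approximation).

For 95% confidence, z* = 1.96 (from standard normal table)

Sample size formula for proportion z-interval: n = z*²p̂(1-p̂)/E²

n = 1.96² × 0.77 × 0.23 / 0.04²
  = 3.8416 × 0.1771 / 0.0016
  = 425.2171

Round up to the nearest whole number: n = 426

426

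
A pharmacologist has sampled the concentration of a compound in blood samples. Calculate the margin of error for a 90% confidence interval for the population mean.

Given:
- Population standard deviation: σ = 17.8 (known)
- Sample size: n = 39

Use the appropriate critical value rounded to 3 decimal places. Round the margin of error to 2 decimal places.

The population standard deviation σ is known, so use the z-interval margin of error formula.

For 90% confidence, z* = 1.645 (from standard normal table)

Margin of error formula for z-interval: E = z* × σ/√n

E = 1.645 × 17.8/√39
  = 1.645 × 2.850281
  = 4.6887

Rounded to 2 decimal places:

4.69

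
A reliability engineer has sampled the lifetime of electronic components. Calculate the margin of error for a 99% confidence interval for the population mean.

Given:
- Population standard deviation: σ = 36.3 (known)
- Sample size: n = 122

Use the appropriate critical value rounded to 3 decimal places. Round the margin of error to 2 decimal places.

The population standard deviation σ is known, so use the z-interval margin of error formula.

For 99% confidence, z* = 2.576 (from standard normal table)

Margin of error formula for z-interval: E = z* × σ/√n

E = 2.576 × 36.3/√122
  = 2.576 × 3.286448
  = 8.4659

Rounded to 2 decimal places:

8.47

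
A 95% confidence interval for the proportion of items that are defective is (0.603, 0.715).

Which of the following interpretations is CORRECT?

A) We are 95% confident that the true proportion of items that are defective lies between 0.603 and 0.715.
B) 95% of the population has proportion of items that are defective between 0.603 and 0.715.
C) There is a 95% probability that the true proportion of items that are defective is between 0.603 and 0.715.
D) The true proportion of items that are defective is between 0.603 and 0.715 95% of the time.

A confidence interval represents our confidence in the procedure, not a probability statement about the parameter.

Key concept: If we repeated this sampling process many times and computed a 95% CI each time, about 95% of those intervals would contain the true population parameter.

For this specific interval (0.603, 0.715):
- Midpoint (point estimate): 0.659
- Margin of error: 0.056

The correct interpretation is the one stating confidence that the true parameter lies in the interval — option A.

A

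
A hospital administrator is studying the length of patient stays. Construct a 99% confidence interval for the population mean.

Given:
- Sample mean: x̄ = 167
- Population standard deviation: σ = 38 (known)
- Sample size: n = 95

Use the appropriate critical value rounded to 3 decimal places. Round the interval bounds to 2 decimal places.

The population standard deviation σ is known, so use a z-interval (standard normal critical value).

For 99% confidence, z* = 2.576 (from standard normal table)

Standard error: SE = σ/√n = 38/√95 = 3.898718

Margin of error: E = z* × SE = 2.576 × 3.898718 = 10.0431

Z-interval: x̄ ± E = 167 ± 10.0431 = (156.9569, 177.0431)

Rounded to 2 decimal places:

(156.96, 177.04)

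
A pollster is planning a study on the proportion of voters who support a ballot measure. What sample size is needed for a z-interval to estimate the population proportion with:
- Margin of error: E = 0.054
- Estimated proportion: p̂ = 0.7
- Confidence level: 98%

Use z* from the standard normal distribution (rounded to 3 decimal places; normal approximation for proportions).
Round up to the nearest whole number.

Using z* for proportion z-interval (normal approximation).

For 98% confidence, z* = 2.326 (from standard normal table)

Sample size formula for proportion z-interval: n = z*²p̂(1-p̂)/E²

n = 2.326² × 0.7 × 0.3 / 0.054²
  = 5.410276 × 0.21 / 0.002916
  = 389.6289

Round up to the nearest whole number: n = 390

390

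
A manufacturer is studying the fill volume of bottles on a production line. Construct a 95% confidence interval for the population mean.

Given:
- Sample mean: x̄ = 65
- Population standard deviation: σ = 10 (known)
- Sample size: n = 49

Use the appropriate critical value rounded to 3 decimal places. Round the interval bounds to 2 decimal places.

The population standard deviation σ is known, so use a z-interval (standard normal critical value).

For 95% confidence, z* = 1.96 (from standard normal table)

Standard error: SE = σ/√n = 10/√49 = 1.428571

Margin of error: E = z* × SE = 1.96 × 1.428571 = 2.8000

Z-interval: x̄ ± E = 65 ± 2.8000 = (62.2000, 67.8000)

Rounded to 2 decimal places:

(62.20, 67.80)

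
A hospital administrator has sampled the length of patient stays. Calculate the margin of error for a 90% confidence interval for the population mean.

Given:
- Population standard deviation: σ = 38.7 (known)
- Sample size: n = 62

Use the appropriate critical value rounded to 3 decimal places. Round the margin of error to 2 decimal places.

The population standard deviation σ is known, so use the z-interval margin of error formula.

For 90% confidence, z* = 1.645 (from standard normal table)

Margin of error formula for z-interval: E = z* × σ/√n

E = 1.645 × 38.7/√62
  = 1.645 × 4.914905
  = 8.0850

Rounded to 2 decimal places:

8.09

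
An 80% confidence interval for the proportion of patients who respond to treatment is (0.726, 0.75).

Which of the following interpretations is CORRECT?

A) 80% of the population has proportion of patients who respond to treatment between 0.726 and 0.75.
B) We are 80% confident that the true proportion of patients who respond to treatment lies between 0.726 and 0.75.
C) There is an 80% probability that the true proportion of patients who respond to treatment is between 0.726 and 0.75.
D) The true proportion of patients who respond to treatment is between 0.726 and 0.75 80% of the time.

A confidence interval represents our confidence in the procedure, not a probability statement about the parameter.

Key concept: If we repeated this sampling process many times and computed an 80% CI each time, about 80% of those intervals would contain the true population parameter.

For this specific interval (0.726, 0.75):
- Midpoint (point estimate): 0.738
- Margin of error: 0.012

The correct interpretation is the one stating confidence that the true parameter lies in the interval — option B.

B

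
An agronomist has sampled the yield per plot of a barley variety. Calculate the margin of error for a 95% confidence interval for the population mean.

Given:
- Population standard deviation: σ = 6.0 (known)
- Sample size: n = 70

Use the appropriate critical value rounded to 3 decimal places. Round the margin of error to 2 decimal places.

The population standard deviation σ is known, so use the z-interval margin of error formula.

For 95% confidence, z* = 1.96 (from standard normal table)

Margin of error formula for z-interval: E = z* × σ/√n

E = 1.96 × 6.0/√70
  = 1.96 × 0.717137
  = 1.4056

Rounded to 2 decimal places:

1.41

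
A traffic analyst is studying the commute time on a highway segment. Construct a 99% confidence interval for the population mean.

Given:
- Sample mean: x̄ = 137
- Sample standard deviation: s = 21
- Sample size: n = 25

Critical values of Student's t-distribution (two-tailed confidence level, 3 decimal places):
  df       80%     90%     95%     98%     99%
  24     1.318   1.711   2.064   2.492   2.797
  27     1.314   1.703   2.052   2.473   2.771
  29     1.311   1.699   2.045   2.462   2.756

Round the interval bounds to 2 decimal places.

The population standard deviation σ is unknown (only the sample standard deviation s is given), so use a t-interval with df = n - 1 = 25 - 1 = 24.

For 99% confidence with df = 24, t* = 2.797 (from t-table)

Standard error: SE = s/√n = 21/√25 = 4.200000

Margin of error: E = t* × SE = 2.797 × 4.200000 = 11.7474

T-interval: x̄ ± E = 137 ± 11.7474 = (125.2526, 148.7474)

Rounded to 2 decimal places:

(125.25, 148.75)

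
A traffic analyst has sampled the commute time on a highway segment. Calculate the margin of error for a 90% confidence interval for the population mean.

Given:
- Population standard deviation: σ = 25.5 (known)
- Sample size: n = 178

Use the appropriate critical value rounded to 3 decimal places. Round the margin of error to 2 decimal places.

The population standard deviation σ is known, so use the z-interval margin of error formula.

For 90% confidence, z* = 1.645 (from standard normal table)

Margin of error formula for z-interval: E = z* × σ/√n

E = 1.645 × 25.5/√178
  = 1.645 × 1.911306
  = 3.1441

Rounded to 2 decimal places:

3.14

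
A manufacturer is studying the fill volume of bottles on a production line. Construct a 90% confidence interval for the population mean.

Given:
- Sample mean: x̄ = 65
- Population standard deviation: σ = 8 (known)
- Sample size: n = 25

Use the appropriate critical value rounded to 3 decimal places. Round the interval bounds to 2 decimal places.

The population standard deviation σ is known, so use a z-interval (standard normal critical value).

For 90% confidence, z* = 1.645 (from standard normal table)

Standard error: SE = σ/√n = 8/√25 = 1.600000

Margin of error: E = z* × SE = 1.645 × 1.600000 = 2.6320

Z-interval: x̄ ± E = 65 ± 2.6320 = (62.3680, 67.6320)

Rounded to 2 decimal places:

(62.37, 67.63)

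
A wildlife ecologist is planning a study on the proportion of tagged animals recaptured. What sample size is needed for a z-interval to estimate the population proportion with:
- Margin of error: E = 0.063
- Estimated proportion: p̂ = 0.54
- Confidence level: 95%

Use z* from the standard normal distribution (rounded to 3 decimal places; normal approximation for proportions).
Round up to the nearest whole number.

Using z* for proportion z-interval (normal approximation).

For 95% confidence, z* = 1.96 (from standard normal table)

Sample size formula for proportion z-interval: n = z*²p̂(1-p̂)/E²

n = 1.96² × 0.54 × 0.46 / 0.063²
  = 3.8416 × 0.2484 / 0.003969
  = 240.4267

Round up to the nearest whole number: n = 241

241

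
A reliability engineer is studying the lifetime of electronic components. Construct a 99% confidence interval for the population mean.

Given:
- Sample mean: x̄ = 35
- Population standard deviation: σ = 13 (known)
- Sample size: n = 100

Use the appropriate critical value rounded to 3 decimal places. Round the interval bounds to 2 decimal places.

The population standard deviation σ is known, so use a z-interval (standard normal critical value).

For 99% confidence, z* = 2.576 (from standard normal table)

Standard error: SE = σ/√n = 13/√100 = 1.300000

Margin of error: E = z* × SE = 2.576 × 1.300000 = 3.3488

Z-interval: x̄ ± E = 35 ± 3.3488 = (31.6512, 38.3488)

Rounded to 2 decimal places:

(31.65, 38.35)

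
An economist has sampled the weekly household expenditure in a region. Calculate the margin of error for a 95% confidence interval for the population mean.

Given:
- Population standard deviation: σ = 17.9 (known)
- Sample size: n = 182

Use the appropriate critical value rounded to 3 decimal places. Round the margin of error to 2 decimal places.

The population standard deviation σ is known, so use the z-interval margin of error formula.

For 95% confidence, z* = 1.96 (from standard normal table)

Margin of error formula for z-interval: E = z* × σ/√n

E = 1.96 × 17.9/√182
  = 1.96 × 1.326836
  = 2.6006

Rounded to 2 decimal places:

2.60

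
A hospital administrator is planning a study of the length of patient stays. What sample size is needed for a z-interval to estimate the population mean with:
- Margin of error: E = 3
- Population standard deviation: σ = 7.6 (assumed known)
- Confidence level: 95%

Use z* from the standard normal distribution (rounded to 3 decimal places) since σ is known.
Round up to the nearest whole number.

Using z* since population σ is known (z-interval formula).

For 95% confidence, z* = 1.96 (from standard normal table)

Sample size formula for z-interval: n = (z*σ/E)²

n = (1.96 × 7.6 / 3)²
  = (4.965333)²
  = 24.6545

Round up to the nearest whole number: n = 25

25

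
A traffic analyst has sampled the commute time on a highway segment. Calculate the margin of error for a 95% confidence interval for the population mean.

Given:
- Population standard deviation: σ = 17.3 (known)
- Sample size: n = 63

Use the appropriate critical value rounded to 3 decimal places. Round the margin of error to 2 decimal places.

The population standard deviation σ is known, so use the z-interval margin of error formula.

For 95% confidence, z* = 1.96 (from standard normal table)

Margin of error formula for z-interval: E = z* × σ/√n

E = 1.96 × 17.3/√63
  = 1.96 × 2.179595
  = 4.2720

Rounded to 2 decimal places:

4.27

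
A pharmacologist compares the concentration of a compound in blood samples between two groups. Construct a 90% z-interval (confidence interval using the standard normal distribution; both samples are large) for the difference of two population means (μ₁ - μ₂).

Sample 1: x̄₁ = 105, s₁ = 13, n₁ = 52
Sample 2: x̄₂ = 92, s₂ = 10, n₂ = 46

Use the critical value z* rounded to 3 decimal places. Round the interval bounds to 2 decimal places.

Both samples are large (n₁ = 52 ≥ 30, n₂ = 46 ≥ 30), so a z-interval for the difference of means applies.

Point estimate: x̄₁ - x̄₂ = 105 - 92 = 13

Standard error: SE = √(s₁²/n₁ + s₂²/n₂)
= √(13²/52 + 10²/46)
= √(3.250000 + 2.173913)
= 2.328930

For 90% confidence, z* = 1.645 (from standard normal table)
Margin of error: E = z* × SE = 1.645 × 2.328930 = 3.8311

Z-interval: (x̄₁ - x̄₂) ± E = 13 ± 3.8311 = (9.1689, 16.8311)

Rounded to 2 decimal places:

(9.17, 16.83)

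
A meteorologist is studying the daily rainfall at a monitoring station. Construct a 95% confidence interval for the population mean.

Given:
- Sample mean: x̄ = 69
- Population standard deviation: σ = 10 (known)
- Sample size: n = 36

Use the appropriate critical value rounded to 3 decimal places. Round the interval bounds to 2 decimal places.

The population standard deviation σ is known, so use a z-interval (standard normal critical value).

For 95% confidence, z* = 1.96 (from standard normal table)

Standard error: SE = σ/√n = 10/√36 = 1.666667

Margin of error: E = z* × SE = 1.96 × 1.666667 = 3.2667

Z-interval: x̄ ± E = 69 ± 3.2667 = (65.7333, 72.2667)

Rounded to 2 decimal places:

(65.73, 72.27)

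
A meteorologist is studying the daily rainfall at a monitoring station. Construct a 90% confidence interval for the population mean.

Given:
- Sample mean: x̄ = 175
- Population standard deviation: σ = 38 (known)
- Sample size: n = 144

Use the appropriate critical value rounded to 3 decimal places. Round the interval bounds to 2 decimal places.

The population standard deviation σ is known, so use a z-interval (standard normal critical value).

For 90% confidence, z* = 1.645 (from standard normal table)

Standard error: SE = σ/√n = 38/√144 = 3.166667

Margin of error: E = z* × SE = 1.645 × 3.166667 = 5.2092

Z-interval: x̄ ± E = 175 ± 5.2092 = (169.7908, 180.2092)

Rounded to 2 decimal places:

(169.79, 180.21)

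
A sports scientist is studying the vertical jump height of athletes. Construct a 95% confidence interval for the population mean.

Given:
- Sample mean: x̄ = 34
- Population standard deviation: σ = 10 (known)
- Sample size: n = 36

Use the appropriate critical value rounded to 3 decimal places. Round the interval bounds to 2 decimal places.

The population standard deviation σ is known, so use a z-interval (standard normal critical value).

For 95% confidence, z* = 1.96 (from standard normal table)

Standard error: SE = σ/√n = 10/√36 = 1.666667

Margin of error: E = z* × SE = 1.96 × 1.666667 = 3.2667

Z-interval: x̄ ± E = 34 ± 3.2667 = (30.7333, 37.2667)

Rounded to 2 decimal places:

(30.73, 37.27)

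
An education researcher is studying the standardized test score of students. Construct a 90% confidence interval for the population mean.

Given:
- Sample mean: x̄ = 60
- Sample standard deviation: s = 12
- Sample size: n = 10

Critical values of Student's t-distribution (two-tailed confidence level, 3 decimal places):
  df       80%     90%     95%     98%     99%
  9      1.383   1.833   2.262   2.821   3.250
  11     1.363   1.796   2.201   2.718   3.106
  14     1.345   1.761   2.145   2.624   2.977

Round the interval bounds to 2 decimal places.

The population standard deviation σ is unknown (only the sample standard deviation s is given), so use a t-interval with df = n - 1 = 10 - 1 = 9.

For 90% confidence with df = 9, t* = 1.833 (from t-table)

Standard error: SE = s/√n = 12/√10 = 3.794733

Margin of error: E = t* × SE = 1.833 × 3.794733 = 6.9557

T-interval: x̄ ± E = 60 ± 6.9557 = (53.0443, 66.9557)

Rounded to 2 decimal places:

(53.04, 66.96)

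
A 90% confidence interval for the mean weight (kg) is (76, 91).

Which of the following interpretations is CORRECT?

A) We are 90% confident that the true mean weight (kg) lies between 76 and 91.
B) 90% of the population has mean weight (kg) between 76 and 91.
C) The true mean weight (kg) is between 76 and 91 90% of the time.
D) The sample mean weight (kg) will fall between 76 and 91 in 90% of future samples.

A confidence interval represents our confidence in the procedure, not a probability statement about the parameter.

Key concept: If we repeated this sampling process many times and computed a 90% CI each time, about 90% of those intervals would contain the true population parameter.

For this specific interval (76, 91):
- Midpoint (point estimate): 83.5
- Margin of error: 7.5

The correct interpretation is the one stating confidence that the true parameter lies in the interval — option A.

A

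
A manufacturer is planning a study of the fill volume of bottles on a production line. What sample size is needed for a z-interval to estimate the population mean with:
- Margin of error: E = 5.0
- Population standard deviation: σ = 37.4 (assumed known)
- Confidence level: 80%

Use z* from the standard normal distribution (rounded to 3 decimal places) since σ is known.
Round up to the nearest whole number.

Using z* since population σ is known (z-interval formula).

For 80% confidence, z* = 1.282 (from standard normal table)

Sample size formula for z-interval: n = (z*σ/E)²

n = (1.282 × 37.4 / 5.0)²
  = (9.589360)²
  = 91.9558

Round up to the nearest whole number: n = 92

92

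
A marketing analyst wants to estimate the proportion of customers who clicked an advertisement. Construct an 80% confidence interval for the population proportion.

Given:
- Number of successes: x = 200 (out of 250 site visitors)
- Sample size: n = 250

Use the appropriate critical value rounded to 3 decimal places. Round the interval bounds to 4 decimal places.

Sample proportion: p̂ = 200/250 = 0.800000

Check conditions for normal approximation:
  np̂ = 200 ≥ 10 ✓
  n(1-p̂) = 50 ≥ 10 ✓

The sample is large enough, so use a z-interval (normal approximation) for the proportion.

For 80% confidence, z* = 1.282 (from standard normal table)

Standard error: SE = √(p̂(1-p̂)/n) = √(0.800000×0.200000/250) = 0.02529822

Margin of error: E = z* × SE = 1.282 × 0.02529822 = 0.032432

Z-interval: p̂ ± E = 0.800000 ± 0.032432 = (0.767568, 0.832432)

Rounded to 4 decimal places:

(0.7676, 0.8324)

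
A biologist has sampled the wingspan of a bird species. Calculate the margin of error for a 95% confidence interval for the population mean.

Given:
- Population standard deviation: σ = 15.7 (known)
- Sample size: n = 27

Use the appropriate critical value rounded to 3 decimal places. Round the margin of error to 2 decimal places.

The population standard deviation σ is known, so use the z-interval margin of error formula.

For 95% confidence, z* = 1.96 (from standard normal table)

Margin of error formula for z-interval: E = z* × σ/√n

E = 1.96 × 15.7/√27
  = 1.96 × 3.021466
  = 5.9221

Rounded to 2 decimal places:

5.92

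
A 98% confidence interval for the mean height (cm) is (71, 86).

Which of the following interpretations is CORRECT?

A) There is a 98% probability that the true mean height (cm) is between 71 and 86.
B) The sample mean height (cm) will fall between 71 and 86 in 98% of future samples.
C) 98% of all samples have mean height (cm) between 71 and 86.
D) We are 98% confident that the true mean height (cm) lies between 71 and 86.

A confidence interval represents our confidence in the procedure, not a probability statement about the parameter.

Key concept: If we repeated this sampling process many times and computed a 98% CI each time, about 98% of those intervals would contain the true population parameter.

For this specific interval (71, 86):
- Midpoint (point estimate): 78.5
- Margin of error: 7.5

The correct interpretation is the one stating confidence that the true parameter lies in the interval — option D.

D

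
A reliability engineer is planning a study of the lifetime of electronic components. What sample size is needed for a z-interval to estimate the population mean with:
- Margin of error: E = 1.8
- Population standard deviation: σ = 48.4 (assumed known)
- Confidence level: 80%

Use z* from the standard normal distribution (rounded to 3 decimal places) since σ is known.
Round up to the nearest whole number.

Using z* since population σ is known (z-interval formula).

For 80% confidence, z* = 1.282 (from standard normal table)

Sample size formula for z-interval: n = (z*σ/E)²

n = (1.282 × 48.4 / 1.8)²
  = (34.471556)²
  = 1188.2881

Round up to the nearest whole number: n = 1189

1189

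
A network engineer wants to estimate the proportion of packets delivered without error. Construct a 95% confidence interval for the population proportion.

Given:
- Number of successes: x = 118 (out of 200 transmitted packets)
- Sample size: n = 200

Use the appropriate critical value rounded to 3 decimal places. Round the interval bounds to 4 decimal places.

Sample proportion: p̂ = 118/200 = 0.590000

Check conditions for normal approximation:
  np̂ = 118 ≥ 10 ✓
  n(1-p̂) = 82 ≥ 10 ✓

The sample is large enough, so use a z-interval (normal approximation) for the proportion.

For 95% confidence, z* = 1.96 (from standard normal table)

Standard error: SE = √(p̂(1-p̂)/n) = √(0.590000×0.410000/200) = 0.03477787

Margin of error: E = z* × SE = 1.96 × 0.03477787 = 0.068165

Z-interval: p̂ ± E = 0.590000 ± 0.068165 = (0.521835, 0.658165)

Rounded to 4 decimal places:

(0.5218, 0.6582)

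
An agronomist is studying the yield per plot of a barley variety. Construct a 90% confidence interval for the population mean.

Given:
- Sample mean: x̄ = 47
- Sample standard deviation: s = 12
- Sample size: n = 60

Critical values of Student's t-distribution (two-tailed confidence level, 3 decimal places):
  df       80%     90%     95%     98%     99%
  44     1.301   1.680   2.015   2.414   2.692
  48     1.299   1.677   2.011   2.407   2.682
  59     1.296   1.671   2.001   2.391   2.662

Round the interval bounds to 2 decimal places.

The population standard deviation σ is unknown (only the sample standard deviation s is given), so use a t-interval with df = n - 1 = 60 - 1 = 59.

For 90% confidence with df = 59, t* = 1.671 (from t-table)

Standard error: SE = s/√n = 12/√60 = 1.549193

Margin of error: E = t* × SE = 1.671 × 1.549193 = 2.5887

T-interval: x̄ ± E = 47 ± 2.5887 = (44.4113, 49.5887)

Rounded to 2 decimal places:

(44.41, 49.59)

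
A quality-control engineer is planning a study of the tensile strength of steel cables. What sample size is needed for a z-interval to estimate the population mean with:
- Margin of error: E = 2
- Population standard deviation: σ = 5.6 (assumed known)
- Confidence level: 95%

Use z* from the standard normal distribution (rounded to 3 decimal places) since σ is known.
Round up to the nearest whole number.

Using z* since population σ is known (z-interval formula).

For 95% confidence, z* = 1.96 (from standard normal table)

Sample size formula for z-interval: n = (z*σ/E)²

n = (1.96 × 5.6 / 2)²
  = (5.488000)²
  = 30.1181

Round up to the nearest whole number: n = 31

31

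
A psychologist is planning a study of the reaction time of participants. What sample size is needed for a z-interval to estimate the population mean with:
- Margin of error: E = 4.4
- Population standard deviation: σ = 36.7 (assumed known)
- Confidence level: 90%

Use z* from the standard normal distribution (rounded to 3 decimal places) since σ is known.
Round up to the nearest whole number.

Using z* since population σ is known (z-interval formula).

For 90% confidence, z* = 1.645 (from standard normal table)

Sample size formula for z-interval: n = (z*σ/E)²

n = (1.645 × 36.7 / 4.4)²
  = (13.720795)²
  = 188.2602

Round up to the nearest whole number: n = 189

189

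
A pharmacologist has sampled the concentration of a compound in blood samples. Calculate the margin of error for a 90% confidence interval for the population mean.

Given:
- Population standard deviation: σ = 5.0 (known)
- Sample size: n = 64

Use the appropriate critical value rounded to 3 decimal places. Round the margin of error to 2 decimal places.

The population standard deviation σ is known, so use the z-interval margin of error formula.

For 90% confidence, z* = 1.645 (from standard normal table)

Margin of error formula for z-interval: E = z* × σ/√n

E = 1.645 × 5.0/√64
  = 1.645 × 0.625000
  = 1.0281

Rounded to 2 decimal places:

1.03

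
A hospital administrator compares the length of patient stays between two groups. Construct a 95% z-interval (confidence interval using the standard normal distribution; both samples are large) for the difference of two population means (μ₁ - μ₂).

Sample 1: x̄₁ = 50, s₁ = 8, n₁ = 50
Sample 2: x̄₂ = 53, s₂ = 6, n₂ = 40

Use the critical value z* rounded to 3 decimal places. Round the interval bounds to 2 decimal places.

Both samples are large (n₁ = 50 ≥ 30, n₂ = 40 ≥ 30), so a z-interval for the difference of means applies.

Point estimate: x̄₁ - x̄₂ = 50 - 53 = -3

Standard error: SE = √(s₁²/n₁ + s₂²/n₂)
= √(8²/50 + 6²/40)
= √(1.280000 + 0.900000)
= 1.476482

For 95% confidence, z* = 1.96 (from standard normal table)
Margin of error: E = z* × SE = 1.96 × 1.476482 = 2.8939

Z-interval: (x̄₁ - x̄₂) ± E = -3 ± 2.8939 = (-5.8939, -0.1061)

Rounded to 2 decimal places:

(-5.89, -0.11)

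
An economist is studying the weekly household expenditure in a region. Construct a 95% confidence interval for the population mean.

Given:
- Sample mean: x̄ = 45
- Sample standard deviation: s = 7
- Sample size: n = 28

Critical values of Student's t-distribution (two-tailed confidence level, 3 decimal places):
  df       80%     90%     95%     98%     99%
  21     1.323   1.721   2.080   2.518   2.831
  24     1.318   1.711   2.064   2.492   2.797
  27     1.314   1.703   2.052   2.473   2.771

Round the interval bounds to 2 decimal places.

The population standard deviation σ is unknown (only the sample standard deviation s is given), so use a t-interval with df = n - 1 = 28 - 1 = 27.

For 95% confidence with df = 27, t* = 2.052 (from t-table)

Standard error: SE = s/√n = 7/√28 = 1.322876

Margin of error: E = t* × SE = 2.052 × 1.322876 = 2.7145

T-interval: x̄ ± E = 45 ± 2.7145 = (42.2855, 47.7145)

Rounded to 2 decimal places:

(42.29, 47.71)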